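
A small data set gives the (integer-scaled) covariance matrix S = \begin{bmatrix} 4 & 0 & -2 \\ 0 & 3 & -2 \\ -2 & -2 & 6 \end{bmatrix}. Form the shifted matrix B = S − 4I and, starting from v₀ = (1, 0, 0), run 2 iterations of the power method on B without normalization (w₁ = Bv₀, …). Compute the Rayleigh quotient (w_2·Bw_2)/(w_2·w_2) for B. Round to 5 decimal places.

B = S − 4I has rows (0, 0, -2); (0, -1, -2); (-2, -2, 2)
w1 = Bv₀ = (0, 0, -2)
w2 = Bw1 = (4, 4, -4)
Bw2 = (8, 4, -24)
w2·Bw2 = 144; w2·w2 = 48; μ ≈ 144/48 = 3.00000

μ ≈ 3.00000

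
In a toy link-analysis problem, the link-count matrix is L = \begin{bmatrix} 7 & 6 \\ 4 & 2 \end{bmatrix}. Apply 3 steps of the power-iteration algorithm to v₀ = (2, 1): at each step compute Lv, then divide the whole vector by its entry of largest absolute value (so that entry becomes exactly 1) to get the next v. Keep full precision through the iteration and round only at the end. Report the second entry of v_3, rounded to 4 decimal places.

0.5000

Lv0 = (20.00000, 10.00000); divide by 20.00000 → v1 = (1.00000, 0.50000)
Lv1 = (10.00000, 5.00000); divide by 10.00000 → v2 = (1.00000, 0.50000)
Lv2 = (10.00000, 5.00000); divide by 10.00000 → v3 = (1.00000, 0.50000)
Requested entry of v3: 1000/2000 = 0.5000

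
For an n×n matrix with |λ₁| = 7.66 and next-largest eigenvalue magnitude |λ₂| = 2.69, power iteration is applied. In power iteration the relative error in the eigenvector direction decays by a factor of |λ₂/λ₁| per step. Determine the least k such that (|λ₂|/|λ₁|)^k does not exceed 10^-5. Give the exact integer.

|λ₂/λ₁| = 2.69/7.66 = 0.35117
Need k ≥ ln(10^-5) / ln(0.35117) = -11.5129 / -1.0465 ≈ 11.002
Smallest integer k satisfying the bound: 12

12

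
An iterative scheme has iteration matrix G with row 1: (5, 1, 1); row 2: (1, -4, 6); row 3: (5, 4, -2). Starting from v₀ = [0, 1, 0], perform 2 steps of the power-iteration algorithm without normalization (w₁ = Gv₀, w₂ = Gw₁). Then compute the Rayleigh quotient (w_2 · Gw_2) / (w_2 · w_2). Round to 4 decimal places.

w1 = Gv₀ = (5·0 + 1·1 + 1·0; 1·0 + (-4)·1 + 6·0; 5·0 + 4·1 + (-2)·0) = (1, -4, 4)
w2 = Gw1 = (5·1 + 1·(-4) + 1·4; 1·1 + (-4)·(-4) + 6·4; 5·1 + 4·(-4) + (-2)·4) = (5, 41, -19)
Gw2 = (47, -273, 227)
w2·Gw2 = 5·47 + 41·(-273) + (-19)·227 = -15271; w2·w2 = 5·5 + 41·41 + (-19)·(-19) = 2067
λ ≈ -15271/2067 = -7.3880

-7.3880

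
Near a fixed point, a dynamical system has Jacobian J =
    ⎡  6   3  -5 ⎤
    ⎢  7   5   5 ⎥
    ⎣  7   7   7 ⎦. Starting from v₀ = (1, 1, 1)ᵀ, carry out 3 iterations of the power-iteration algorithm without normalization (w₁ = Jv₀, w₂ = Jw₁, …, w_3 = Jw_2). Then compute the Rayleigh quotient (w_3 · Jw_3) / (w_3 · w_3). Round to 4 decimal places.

9.9602

w1 = Jv₀ = (4, 17, 21)
w2 = Jw1 = (-30, 218, 294)
w3 = Jw2 = (-996, 2350, 3374)
Jw3 = (-15796, 21648, 33096)
w3·Jw3 = (-996)·(-15796) + 2350·21648 + 3374·33096 = 178271520; w3·w3 = (-996)·(-996) + 2350·2350 + 3374·3374 = 17898392
λ ≈ 178271520/17898392 = 9.9602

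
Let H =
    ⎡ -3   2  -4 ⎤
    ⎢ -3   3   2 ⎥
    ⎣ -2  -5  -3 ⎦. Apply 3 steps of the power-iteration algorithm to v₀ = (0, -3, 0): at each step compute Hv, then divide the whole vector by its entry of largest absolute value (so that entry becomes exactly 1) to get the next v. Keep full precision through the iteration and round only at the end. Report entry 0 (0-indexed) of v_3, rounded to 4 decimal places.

Hv0 = (-6.00000, -9.00000, 15.00000); divide by 15.00000 → v1 = (-0.40000, -0.60000, 1.00000)
Hv1 = (-4.00000, 1.40000, 0.80000); divide by -4.00000 → v2 = (1.00000, -0.35000, -0.20000)
Hv2 = (-2.90000, -4.45000, 0.35000); divide by -4.45000 → v3 = (0.65169, 1.00000, -0.07865)
Requested entry of v3: 174/267 = 0.6517

0.6517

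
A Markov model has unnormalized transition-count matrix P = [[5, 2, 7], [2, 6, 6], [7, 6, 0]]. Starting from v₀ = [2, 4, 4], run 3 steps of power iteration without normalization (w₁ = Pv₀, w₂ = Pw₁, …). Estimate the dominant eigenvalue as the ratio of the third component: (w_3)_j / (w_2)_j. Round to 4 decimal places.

λ ≈ 12.6057

w1 = Pv₀ = (5·2 + 2·4 + 7·4; 2·2 + 6·4 + 6·4; 7·2 + 6·4 + 0·4) = (46, 52, 38)
w2 = Pw1 = (5·46 + 2·52 + 7·38; 2·46 + 6·52 + 6·38; 7·46 + 6·52 + 0·38) = (600, 632, 634)
w3 = Pw2 = (8702, 8796, 7992)
Ratio at component: 7992 / 634 = 12.6057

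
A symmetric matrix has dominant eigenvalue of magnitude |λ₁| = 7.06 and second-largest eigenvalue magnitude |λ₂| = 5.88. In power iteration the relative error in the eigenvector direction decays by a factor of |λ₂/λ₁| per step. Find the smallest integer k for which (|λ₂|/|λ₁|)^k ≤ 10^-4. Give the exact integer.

51

|λ₂/λ₁| = 5.88/7.06 = 0.83286
Need k ≥ ln(10^-4) / ln(0.83286) = -9.2103 / -0.1829 ≈ 50.360
Smallest integer k satisfying the bound: 51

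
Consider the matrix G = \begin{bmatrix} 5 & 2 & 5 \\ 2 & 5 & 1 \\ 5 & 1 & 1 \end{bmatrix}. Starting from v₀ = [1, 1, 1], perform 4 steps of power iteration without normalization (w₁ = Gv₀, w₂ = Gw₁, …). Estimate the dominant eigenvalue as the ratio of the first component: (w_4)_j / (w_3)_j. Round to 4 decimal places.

λ ≈ 9.4860

w1 = Gv₀ = (5·1 + 2·1 + 5·1; 2·1 + 5·1 + 1·1; 5·1 + 1·1 + 1·1) = (12, 8, 7)
w2 = Gw1 = (5·12 + 2·8 + 5·7; 2·12 + 5·8 + 1·7; 5·12 + 1·8 + 1·7) = (111, 71, 75)
w3 = Gw2 = (1072, 652, 701)
w4 = Gw3 = (10169, 6105, 6713)
Ratio at component: 10169 / 1072 = 9.4860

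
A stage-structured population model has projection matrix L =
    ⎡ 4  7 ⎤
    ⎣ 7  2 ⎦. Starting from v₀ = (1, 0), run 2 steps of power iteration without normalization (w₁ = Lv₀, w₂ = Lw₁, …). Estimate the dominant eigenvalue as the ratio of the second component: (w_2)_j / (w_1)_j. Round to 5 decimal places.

w1 = Lv₀ = (4, 7)
w2 = Lw1 = (65, 42)
Ratio at component: 42 / 7 = 6.00000

λ ≈ 6.00000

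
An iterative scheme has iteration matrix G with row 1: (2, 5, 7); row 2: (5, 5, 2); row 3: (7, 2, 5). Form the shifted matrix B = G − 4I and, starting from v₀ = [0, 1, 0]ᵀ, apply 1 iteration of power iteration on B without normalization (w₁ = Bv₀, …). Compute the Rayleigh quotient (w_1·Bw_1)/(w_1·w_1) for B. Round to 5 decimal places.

5.10000

B = G − 4I has rows (-2, 5, 7); (5, 1, 2); (7, 2, 1)
w1 = Bv₀ = ((-2)·0 + 5·1 + 7·0; 5·0 + 1·1 + 2·0; 7·0 + 2·1 + 1·0) = (5, 1, 2)
Bw1 = (9, 30, 39)
w1·Bw1 = 153; w1·w1 = 30; μ ≈ 153/30 = 5.10000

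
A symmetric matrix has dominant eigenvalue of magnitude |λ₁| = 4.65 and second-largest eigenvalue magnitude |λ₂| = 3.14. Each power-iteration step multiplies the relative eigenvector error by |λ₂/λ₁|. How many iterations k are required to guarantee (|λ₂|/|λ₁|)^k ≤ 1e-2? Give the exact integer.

|λ₂/λ₁| = 3.14/4.65 = 0.67527
Need k ≥ ln(1e-2) / ln(0.67527) = -4.6052 / -0.3926 ≈ 11.729
Smallest integer k satisfying the bound: 12

12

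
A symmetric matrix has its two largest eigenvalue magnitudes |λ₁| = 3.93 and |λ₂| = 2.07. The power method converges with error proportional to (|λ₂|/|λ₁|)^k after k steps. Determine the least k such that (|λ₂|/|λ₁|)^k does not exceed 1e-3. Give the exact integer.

11

|λ₂/λ₁| = 2.07/3.93 = 0.52672
Need k ≥ ln(1e-3) / ln(0.52672) = -6.9078 / -0.6411 ≈ 10.775
Smallest integer k satisfying the bound: 11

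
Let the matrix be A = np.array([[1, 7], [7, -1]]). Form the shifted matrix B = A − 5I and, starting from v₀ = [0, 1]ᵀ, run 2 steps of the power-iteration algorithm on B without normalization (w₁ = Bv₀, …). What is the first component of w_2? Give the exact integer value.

-70

B = A − 5I has rows (-4, 7); (7, -6)
w1 = Bv₀ = (7, -6)
w2 = Bw1 = (-70, 85)
Requested component of w2: -70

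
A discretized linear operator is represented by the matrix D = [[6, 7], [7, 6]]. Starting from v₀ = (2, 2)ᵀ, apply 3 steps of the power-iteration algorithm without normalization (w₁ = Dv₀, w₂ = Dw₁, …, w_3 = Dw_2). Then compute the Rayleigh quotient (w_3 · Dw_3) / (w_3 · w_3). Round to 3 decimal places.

w1 = Dv₀ = (6·2 + 7·2; 7·2 + 6·2) = (26, 26)
w2 = Dw1 = (6·26 + 7·26; 7·26 + 6·26) = (338, 338)
w3 = Dw2 = (4394, 4394)
Dw3 = (57122, 57122)
w3·Dw3 = 4394·57122 + 4394·57122 = 501988136; w3·w3 = 4394·4394 + 4394·4394 = 38614472
λ ≈ 501988136/38614472 = 13.000

13.000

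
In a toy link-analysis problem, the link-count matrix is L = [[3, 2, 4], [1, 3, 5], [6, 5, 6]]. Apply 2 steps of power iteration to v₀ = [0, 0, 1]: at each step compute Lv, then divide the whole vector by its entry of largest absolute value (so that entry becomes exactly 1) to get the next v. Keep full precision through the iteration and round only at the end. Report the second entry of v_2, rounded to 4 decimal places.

0.5765

Lv0 = (4.00000, 5.00000, 6.00000); divide by 6.00000 → v1 = (0.66667, 0.83333, 1.00000)
Lv1 = (7.66667, 8.16667, 14.16667); divide by 14.16667 → v2 = (0.54118, 0.57647, 1.00000)
Requested entry of v2: 49/85 = 0.5765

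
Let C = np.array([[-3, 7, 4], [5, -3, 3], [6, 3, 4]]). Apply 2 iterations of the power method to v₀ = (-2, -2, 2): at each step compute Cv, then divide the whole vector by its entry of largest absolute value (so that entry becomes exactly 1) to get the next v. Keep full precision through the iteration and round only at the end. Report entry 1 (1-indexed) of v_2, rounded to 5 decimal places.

Cv0 = (0.000000, 2.000000, -10.000000); divide by -10.000000 → v1 = (0.000000, -0.200000, 1.000000)
Cv1 = (2.600000, 3.600000, 3.400000); divide by 3.600000 → v2 = (0.722222, 1.000000, 0.944444)
Requested entry of v2: -26/-36 = 0.72222

0.72222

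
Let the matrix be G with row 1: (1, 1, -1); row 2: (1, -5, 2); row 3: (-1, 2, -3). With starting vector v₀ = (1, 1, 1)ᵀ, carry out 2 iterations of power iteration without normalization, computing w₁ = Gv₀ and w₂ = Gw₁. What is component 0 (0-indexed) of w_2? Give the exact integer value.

w1 = Gv₀ = (1·1 + 1·1 + (-1)·1; 1·1 + (-5)·1 + 2·1; (-1)·1 + 2·1 + (-3)·1) = (1, -2, -2)
w2 = Gw1 = (1·1 + 1·(-2) + (-1)·(-2); 1·1 + (-5)·(-2) + 2·(-2); (-1)·1 + 2·(-2) + (-3)·(-2)) = (1, 7, 1)
The requested component of w2 is 1.

1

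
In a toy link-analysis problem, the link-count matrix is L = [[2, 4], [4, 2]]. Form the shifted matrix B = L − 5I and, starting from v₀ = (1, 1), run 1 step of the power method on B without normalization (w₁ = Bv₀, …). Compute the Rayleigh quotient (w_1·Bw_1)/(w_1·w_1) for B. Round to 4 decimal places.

B = L − 5I has rows (-3, 4); (4, -3)
w1 = Bv₀ = (1, 1)
Bw1 = (1, 1)
w1·Bw1 = 2; w1·w1 = 2; μ ≈ 2/2 = 1.0000

μ ≈ 1.0000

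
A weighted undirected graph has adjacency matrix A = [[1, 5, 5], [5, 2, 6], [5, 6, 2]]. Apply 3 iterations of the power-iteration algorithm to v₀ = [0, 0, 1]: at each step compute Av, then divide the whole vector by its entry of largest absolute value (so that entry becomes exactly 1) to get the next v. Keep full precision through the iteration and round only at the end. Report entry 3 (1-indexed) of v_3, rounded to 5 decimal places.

0.91024

Av0 = (5.000000, 6.000000, 2.000000); divide by 6.000000 → v1 = (0.833333, 1.000000, 0.333333)
Av1 = (7.500000, 8.166667, 10.833333); divide by 10.833333 → v2 = (0.692308, 0.753846, 1.000000)
Av2 = (9.461538, 10.969231, 9.984615); divide by 10.969231 → v3 = (0.862553, 1.000000, 0.910238)
Requested entry of v3: 649/713 = 0.91024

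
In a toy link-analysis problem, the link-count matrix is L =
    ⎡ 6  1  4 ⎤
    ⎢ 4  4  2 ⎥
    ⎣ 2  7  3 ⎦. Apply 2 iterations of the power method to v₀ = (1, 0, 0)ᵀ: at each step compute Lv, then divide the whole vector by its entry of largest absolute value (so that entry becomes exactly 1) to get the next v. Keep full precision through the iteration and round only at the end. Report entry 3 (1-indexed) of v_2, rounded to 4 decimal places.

0.9583

Lv0 = (6.00000, 4.00000, 2.00000); divide by 6.00000 → v1 = (1.00000, 0.66667, 0.33333)
Lv1 = (8.00000, 7.33333, 7.66667); divide by 8.00000 → v2 = (1.00000, 0.91667, 0.95833)
Requested entry of v2: 46/48 = 0.9583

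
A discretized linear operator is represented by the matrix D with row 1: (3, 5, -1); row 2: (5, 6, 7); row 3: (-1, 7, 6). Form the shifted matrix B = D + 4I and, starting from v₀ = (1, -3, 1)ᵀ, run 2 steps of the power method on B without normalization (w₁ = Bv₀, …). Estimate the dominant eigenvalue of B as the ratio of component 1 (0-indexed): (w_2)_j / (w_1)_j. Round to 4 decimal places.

B = D + 4I has rows (7, 5, -1); (5, 10, 7); (-1, 7, 10)
w1 = Bv₀ = (-9, -18, -12)
w2 = Bw1 = (-141, -309, -237)
Ratio: -309/-18 = 17.1667

μ ≈ 17.1667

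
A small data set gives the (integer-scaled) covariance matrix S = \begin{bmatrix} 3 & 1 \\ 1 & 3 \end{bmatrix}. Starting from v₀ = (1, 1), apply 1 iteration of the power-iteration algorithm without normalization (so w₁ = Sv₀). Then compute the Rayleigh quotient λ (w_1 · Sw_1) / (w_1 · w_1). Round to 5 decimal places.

λ ≈ 4.00000

w1 = Sv₀ = (4, 4)
Sw1 = (16, 16)
w1·Sw1 = 4·16 + 4·16 = 128; w1·w1 = 4·4 + 4·4 = 32
λ ≈ 128/32 = 4.00000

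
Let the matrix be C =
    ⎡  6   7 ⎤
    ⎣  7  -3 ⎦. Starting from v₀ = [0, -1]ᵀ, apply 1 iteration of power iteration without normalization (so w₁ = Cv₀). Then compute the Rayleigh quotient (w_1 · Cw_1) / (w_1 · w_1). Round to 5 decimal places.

λ ≈ -0.46552

w1 = Cv₀ = (6·0 + 7·(-1); 7·0 + (-3)·(-1)) = (-7, 3)
Cw1 = (-21, -58)
w1·Cw1 = (-7)·(-21) + 3·(-58) = -27; w1·w1 = (-7)·(-7) + 3·3 = 58
λ ≈ -27/58 = -0.46552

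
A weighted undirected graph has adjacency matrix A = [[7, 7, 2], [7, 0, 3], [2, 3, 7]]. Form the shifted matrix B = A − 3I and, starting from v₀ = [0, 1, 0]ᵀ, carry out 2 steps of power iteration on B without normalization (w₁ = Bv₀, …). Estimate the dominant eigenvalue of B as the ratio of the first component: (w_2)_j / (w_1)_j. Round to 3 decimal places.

1.857

B = A − 3I has rows (4, 7, 2); (7, -3, 3); (2, 3, 4)
w1 = Bv₀ = (4·0 + 7·1 + 2·0; 7·0 + (-3)·1 + 3·0; 2·0 + 3·1 + 4·0) = (7, -3, 3)
w2 = Bw1 = (4·7 + 7·(-3) + 2·3; 7·7 + (-3)·(-3) + 3·3; 2·7 + 3·(-3) + 4·3) = (13, 67, 17)
Ratio: 13/7 = 1.857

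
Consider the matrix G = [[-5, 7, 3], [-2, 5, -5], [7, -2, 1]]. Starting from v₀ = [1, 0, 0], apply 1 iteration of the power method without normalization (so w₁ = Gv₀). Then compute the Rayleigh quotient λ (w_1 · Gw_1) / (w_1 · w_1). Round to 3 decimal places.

w1 = Gv₀ = (-5, -2, 7)
Gw1 = (32, -35, -24)
w1·Gw1 = (-5)·32 + (-2)·(-35) + 7·(-24) = -258; w1·w1 = (-5)·(-5) + (-2)·(-2) + 7·7 = 78
λ ≈ -258/78 = -3.308

λ ≈ -3.308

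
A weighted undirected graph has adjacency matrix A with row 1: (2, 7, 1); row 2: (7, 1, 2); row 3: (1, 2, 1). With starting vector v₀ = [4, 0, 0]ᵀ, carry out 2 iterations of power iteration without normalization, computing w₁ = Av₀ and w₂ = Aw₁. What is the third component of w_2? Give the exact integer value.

w1 = Av₀ = (2·4 + 7·0 + 1·0; 7·4 + 1·0 + 2·0; 1·4 + 2·0 + 1·0) = (8, 28, 4)
w2 = Aw1 = (2·8 + 7·28 + 1·4; 7·8 + 1·28 + 2·4; 1·8 + 2·28 + 1·4) = (216, 92, 68)
The requested component of w2 is 68.

68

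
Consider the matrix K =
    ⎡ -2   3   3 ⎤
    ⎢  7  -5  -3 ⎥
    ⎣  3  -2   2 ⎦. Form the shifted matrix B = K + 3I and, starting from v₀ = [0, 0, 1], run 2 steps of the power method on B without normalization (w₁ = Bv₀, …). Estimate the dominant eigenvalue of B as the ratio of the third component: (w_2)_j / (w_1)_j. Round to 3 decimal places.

μ ≈ 8.000

B = K + 3I has rows (1, 3, 3); (7, -2, -3); (3, -2, 5)
w1 = Bv₀ = (1·0 + 3·0 + 3·1; 7·0 + (-2)·0 + (-3)·1; 3·0 + (-2)·0 + 5·1) = (3, -3, 5)
w2 = Bw1 = (1·3 + 3·(-3) + 3·5; 7·3 + (-2)·(-3) + (-3)·5; 3·3 + (-2)·(-3) + 5·5) = (9, 12, 40)
Ratio: 40/5 = 8.000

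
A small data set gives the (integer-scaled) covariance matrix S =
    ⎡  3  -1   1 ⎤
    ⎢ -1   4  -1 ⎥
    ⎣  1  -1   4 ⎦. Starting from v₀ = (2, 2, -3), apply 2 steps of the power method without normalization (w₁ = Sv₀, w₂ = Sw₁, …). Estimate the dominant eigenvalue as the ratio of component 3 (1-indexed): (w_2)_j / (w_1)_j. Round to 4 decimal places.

w1 = Sv₀ = (3·2 + (-1)·2 + 1·(-3); (-1)·2 + 4·2 + (-1)·(-3); 1·2 + (-1)·2 + 4·(-3)) = (1, 9, -12)
w2 = Sw1 = (3·1 + (-1)·9 + 1·(-12); (-1)·1 + 4·9 + (-1)·(-12); 1·1 + (-1)·9 + 4·(-12)) = (-18, 47, -56)
Ratio at component: -56 / -12 = 4.6667

4.6667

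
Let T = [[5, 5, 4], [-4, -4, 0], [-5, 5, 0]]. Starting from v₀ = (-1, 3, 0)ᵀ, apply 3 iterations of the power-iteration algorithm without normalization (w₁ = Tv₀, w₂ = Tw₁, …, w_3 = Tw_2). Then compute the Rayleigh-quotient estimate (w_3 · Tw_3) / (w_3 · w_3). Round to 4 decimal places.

λ ≈ 1.1247

w1 = Tv₀ = (5·(-1) + 5·3 + 4·0; (-4)·(-1) + (-4)·3 + 0·0; (-5)·(-1) + 5·3 + 0·0) = (10, -8, 20)
w2 = Tw1 = (5·10 + 5·(-8) + 4·20; (-4)·10 + (-4)·(-8) + 0·20; (-5)·10 + 5·(-8) + 0·20) = (90, -8, -90)
w3 = Tw2 = (50, -328, -490)
Tw3 = (-3350, 1112, -1890)
w3·Tw3 = 50·(-3350) + (-328)·1112 + (-490)·(-1890) = 393864; w3·w3 = 50·50 + (-328)·(-328) + (-490)·(-490) = 350184
λ ≈ 393864/350184 = 1.1247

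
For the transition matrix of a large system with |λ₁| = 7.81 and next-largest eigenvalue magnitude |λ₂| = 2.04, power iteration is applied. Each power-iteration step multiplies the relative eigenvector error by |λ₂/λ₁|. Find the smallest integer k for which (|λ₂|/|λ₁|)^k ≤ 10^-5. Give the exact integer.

9

|λ₂/λ₁| = 2.04/7.81 = 0.26120
Need k ≥ ln(10^-5) / ln(0.26120) = -11.5129 / -1.3425 ≈ 8.576
Smallest integer k satisfying the bound: 9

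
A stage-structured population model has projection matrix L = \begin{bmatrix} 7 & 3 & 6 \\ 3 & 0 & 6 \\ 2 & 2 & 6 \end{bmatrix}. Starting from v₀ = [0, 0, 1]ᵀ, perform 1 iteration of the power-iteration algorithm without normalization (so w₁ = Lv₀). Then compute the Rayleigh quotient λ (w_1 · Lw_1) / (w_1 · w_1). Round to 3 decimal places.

w1 = Lv₀ = (7·0 + 3·0 + 6·1; 3·0 + 0·0 + 6·1; 2·0 + 2·0 + 6·1) = (6, 6, 6)
Lw1 = (96, 54, 60)
w1·Lw1 = 6·96 + 6·54 + 6·60 = 1260; w1·w1 = 6·6 + 6·6 + 6·6 = 108
λ ≈ 1260/108 = 11.667

11.667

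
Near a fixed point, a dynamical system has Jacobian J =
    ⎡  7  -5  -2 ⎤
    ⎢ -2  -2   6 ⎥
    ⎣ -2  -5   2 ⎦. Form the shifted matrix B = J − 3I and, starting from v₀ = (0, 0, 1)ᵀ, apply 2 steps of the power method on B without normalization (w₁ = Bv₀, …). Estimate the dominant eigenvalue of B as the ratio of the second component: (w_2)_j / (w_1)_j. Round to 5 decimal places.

B = J − 3I has rows (4, -5, -2); (-2, -5, 6); (-2, -5, -1)
w1 = Bv₀ = (4·0 + (-5)·0 + (-2)·1; (-2)·0 + (-5)·0 + 6·1; (-2)·0 + (-5)·0 + (-1)·1) = (-2, 6, -1)
w2 = Bw1 = (4·(-2) + (-5)·6 + (-2)·(-1); (-2)·(-2) + (-5)·6 + 6·(-1); (-2)·(-2) + (-5)·6 + (-1)·(-1)) = (-36, -32, -25)
Ratio: -32/6 = -5.33333

-5.33333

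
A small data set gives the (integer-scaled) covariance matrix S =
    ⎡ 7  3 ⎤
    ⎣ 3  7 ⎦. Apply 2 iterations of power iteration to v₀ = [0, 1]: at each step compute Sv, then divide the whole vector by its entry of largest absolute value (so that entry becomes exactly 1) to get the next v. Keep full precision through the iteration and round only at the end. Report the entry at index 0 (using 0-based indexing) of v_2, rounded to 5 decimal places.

0.72414

Sv0 = (3.000000, 7.000000); divide by 7.000000 → v1 = (0.428571, 1.000000)
Sv1 = (6.000000, 8.285714); divide by 8.285714 → v2 = (0.724138, 1.000000)
Requested entry of v2: 42/58 = 0.72414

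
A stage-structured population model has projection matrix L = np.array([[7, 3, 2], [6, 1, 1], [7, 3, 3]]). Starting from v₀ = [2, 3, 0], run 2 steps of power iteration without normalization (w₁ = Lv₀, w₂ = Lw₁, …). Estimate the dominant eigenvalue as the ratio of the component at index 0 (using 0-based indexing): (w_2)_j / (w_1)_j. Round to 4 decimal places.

w1 = Lv₀ = (23, 15, 23)
w2 = Lw1 = (252, 176, 275)
Ratio at component: 252 / 23 = 10.9565

10.9565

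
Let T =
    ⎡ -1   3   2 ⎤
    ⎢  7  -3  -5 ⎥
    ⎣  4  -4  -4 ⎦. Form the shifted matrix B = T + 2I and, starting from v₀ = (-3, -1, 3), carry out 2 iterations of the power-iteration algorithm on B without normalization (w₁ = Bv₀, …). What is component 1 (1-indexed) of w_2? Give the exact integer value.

-133

B = T + 2I has rows (1, 3, 2); (7, -1, -5); (4, -4, -2)
w1 = Bv₀ = (0, -35, -14)
w2 = Bw1 = (-133, 105, 168)
Requested component of w2: -133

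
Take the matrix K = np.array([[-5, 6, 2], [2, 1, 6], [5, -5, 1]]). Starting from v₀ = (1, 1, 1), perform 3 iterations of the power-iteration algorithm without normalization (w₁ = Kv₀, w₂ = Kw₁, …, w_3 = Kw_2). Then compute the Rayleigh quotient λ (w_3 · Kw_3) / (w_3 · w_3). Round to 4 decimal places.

-2.7409

w1 = Kv₀ = (3, 9, 1)
w2 = Kw1 = (41, 21, -29)
w3 = Kw2 = (-137, -71, 71)
Kw3 = (401, 81, -259)
w3·Kw3 = (-137)·401 + (-71)·81 + 71·(-259) = -79077; w3·w3 = (-137)·(-137) + (-71)·(-71) + 71·71 = 28851
λ ≈ -79077/28851 = -2.7409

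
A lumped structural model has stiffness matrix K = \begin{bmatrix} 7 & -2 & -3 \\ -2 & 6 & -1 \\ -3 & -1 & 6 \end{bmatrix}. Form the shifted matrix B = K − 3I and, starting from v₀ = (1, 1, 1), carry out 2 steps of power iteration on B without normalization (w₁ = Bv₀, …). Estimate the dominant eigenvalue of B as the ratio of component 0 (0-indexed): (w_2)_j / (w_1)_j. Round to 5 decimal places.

μ ≈ 1.00000

B = K − 3I has rows (4, -2, -3); (-2, 3, -1); (-3, -1, 3)
w1 = Bv₀ = (4·1 + (-2)·1 + (-3)·1; (-2)·1 + 3·1 + (-1)·1; (-3)·1 + (-1)·1 + 3·1) = (-1, 0, -1)
w2 = Bw1 = (4·(-1) + (-2)·0 + (-3)·(-1); (-2)·(-1) + 3·0 + (-1)·(-1); (-3)·(-1) + (-1)·0 + 3·(-1)) = (-1, 3, 0)
Ratio: -1/-1 = 1.00000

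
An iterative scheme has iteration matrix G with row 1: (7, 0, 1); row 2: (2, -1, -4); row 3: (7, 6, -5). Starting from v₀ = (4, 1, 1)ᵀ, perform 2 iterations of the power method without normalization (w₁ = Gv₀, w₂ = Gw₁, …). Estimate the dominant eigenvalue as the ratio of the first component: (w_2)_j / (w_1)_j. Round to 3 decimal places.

λ ≈ 8.000

w1 = Gv₀ = (29, 3, 29)
w2 = Gw1 = (232, -61, 76)
Ratio at component: 232 / 29 = 8.000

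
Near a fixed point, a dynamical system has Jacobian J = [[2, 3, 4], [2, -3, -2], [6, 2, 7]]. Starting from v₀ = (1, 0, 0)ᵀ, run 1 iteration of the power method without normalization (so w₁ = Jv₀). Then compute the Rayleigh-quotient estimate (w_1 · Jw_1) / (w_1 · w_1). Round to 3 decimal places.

λ ≈ 8.818

w1 = Jv₀ = (2, 2, 6)
Jw1 = (34, -14, 58)
w1·Jw1 = 2·34 + 2·(-14) + 6·58 = 388; w1·w1 = 2·2 + 2·2 + 6·6 = 44
λ ≈ 388/44 = 8.818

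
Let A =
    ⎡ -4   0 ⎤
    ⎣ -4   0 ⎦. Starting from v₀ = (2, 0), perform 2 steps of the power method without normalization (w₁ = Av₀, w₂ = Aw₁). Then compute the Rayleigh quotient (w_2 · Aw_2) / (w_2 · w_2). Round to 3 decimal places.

w1 = Av₀ = (-8, -8)
w2 = Aw1 = (32, 32)
Aw2 = (-128, -128)
w2·Aw2 = 32·(-128) + 32·(-128) = -8192; w2·w2 = 32·32 + 32·32 = 2048
λ ≈ -8192/2048 = -4.000

-4.000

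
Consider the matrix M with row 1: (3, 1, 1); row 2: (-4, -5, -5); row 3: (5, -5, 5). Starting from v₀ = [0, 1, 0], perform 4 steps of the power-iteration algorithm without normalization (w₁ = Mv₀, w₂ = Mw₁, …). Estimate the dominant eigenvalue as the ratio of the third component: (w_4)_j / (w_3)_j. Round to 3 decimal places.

λ ≈ -0.354

w1 = Mv₀ = (1, -5, -5)
w2 = Mw1 = (-7, 46, 5)
w3 = Mw2 = (30, -227, -240)
w4 = Mw3 = (-377, 2215, 85)
Ratio at component: 85 / -240 = -0.354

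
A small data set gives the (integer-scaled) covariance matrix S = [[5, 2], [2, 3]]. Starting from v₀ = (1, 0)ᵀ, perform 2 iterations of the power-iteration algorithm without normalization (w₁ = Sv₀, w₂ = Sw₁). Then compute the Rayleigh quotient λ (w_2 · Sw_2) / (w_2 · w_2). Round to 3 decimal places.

6.225

w1 = Sv₀ = (5, 2)
w2 = Sw1 = (29, 16)
Sw2 = (177, 106)
w2·Sw2 = 29·177 + 16·106 = 6829; w2·w2 = 29·29 + 16·16 = 1097
λ ≈ 6829/1097 = 6.225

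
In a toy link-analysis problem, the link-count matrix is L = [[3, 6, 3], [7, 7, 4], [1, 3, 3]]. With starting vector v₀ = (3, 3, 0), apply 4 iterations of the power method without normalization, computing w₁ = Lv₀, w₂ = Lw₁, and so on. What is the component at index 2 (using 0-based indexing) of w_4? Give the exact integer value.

w1 = Lv₀ = (27, 42, 12)
w2 = Lw1 = (369, 531, 189)
w3 = Lw2 = (4860, 7056, 2529)
w4 = Lw3 = (64503, 93528, 33615)
The requested component of w4 is 33615.

33615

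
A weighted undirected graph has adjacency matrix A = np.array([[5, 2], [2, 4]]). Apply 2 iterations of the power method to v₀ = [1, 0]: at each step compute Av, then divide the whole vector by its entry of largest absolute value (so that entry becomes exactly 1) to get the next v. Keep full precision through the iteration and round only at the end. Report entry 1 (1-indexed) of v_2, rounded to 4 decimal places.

Av0 = (5.00000, 2.00000); divide by 5.00000 → v1 = (1.00000, 0.40000)
Av1 = (5.80000, 3.60000); divide by 5.80000 → v2 = (1.00000, 0.62069)
Requested entry of v2: 29/29 = 1.0000

1.0000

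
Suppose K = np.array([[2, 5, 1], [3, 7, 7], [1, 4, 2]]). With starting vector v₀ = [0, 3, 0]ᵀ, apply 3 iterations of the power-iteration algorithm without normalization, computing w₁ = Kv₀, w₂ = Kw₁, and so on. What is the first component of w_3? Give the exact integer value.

w1 = Kv₀ = (15, 21, 12)
w2 = Kw1 = (147, 276, 123)
w3 = Kw2 = (1797, 3234, 1497)
The requested component of w3 is 1797.

1797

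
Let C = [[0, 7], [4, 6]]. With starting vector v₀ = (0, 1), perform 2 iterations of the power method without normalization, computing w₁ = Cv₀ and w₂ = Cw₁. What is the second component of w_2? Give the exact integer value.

w1 = Cv₀ = (7, 6)
w2 = Cw1 = (42, 64)
The requested component of w2 is 64.

64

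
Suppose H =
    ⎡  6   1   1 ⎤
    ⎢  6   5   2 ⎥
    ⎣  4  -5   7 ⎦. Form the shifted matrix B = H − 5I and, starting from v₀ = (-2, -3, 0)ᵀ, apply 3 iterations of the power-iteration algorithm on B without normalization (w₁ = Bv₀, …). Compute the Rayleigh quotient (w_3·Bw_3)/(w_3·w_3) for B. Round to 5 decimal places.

B = H − 5I has rows (1, 1, 1); (6, 0, 2); (4, -5, 2)
w1 = Bv₀ = (1·(-2) + 1·(-3) + 1·0; 6·(-2) + 0·(-3) + 2·0; 4·(-2) + (-5)·(-3) + 2·0) = (-5, -12, 7)
w2 = Bw1 = (1·(-5) + 1·(-12) + 1·7; 6·(-5) + 0·(-12) + 2·7; 4·(-5) + (-5)·(-12) + 2·7) = (-10, -16, 54)
w3 = Bw2 = (28, 48, 148)
Bw3 = (224, 464, 168)
w3·Bw3 = 53408; w3·w3 = 24992; μ ≈ 53408/24992 = 2.13700

μ ≈ 2.13700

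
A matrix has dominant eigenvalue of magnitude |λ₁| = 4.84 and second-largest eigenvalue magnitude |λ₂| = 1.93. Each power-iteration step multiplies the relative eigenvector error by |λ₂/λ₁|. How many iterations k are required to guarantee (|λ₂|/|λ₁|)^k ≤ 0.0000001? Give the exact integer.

|λ₂/λ₁| = 1.93/4.84 = 0.39876
Need k ≥ ln(0.0000001) / ln(0.39876) = -16.1181 / -0.9194 ≈ 17.531
Smallest integer k satisfying the bound: 18

18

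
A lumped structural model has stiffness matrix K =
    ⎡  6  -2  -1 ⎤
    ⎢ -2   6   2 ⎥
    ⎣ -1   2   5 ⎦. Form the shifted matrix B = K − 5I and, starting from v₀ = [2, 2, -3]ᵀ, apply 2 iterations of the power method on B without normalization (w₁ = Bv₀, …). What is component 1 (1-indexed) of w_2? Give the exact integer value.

15

B = K − 5I has rows (1, -2, -1); (-2, 1, 2); (-1, 2, 0)
w1 = Bv₀ = (1·2 + (-2)·2 + (-1)·(-3); (-2)·2 + 1·2 + 2·(-3); (-1)·2 + 2·2 + 0·(-3)) = (1, -8, 2)
w2 = Bw1 = (1·1 + (-2)·(-8) + (-1)·2; (-2)·1 + 1·(-8) + 2·2; (-1)·1 + 2·(-8) + 0·2) = (15, -6, -17)
Requested component of w2: 15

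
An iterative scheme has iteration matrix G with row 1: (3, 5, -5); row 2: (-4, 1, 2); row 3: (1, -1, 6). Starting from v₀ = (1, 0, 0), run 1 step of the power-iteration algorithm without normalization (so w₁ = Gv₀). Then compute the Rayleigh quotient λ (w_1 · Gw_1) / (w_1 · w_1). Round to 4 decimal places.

λ ≈ 0.8077

w1 = Gv₀ = (3·1 + 5·0 + (-5)·0; (-4)·1 + 1·0 + 2·0; 1·1 + (-1)·0 + 6·0) = (3, -4, 1)
Gw1 = (-16, -14, 13)
w1·Gw1 = 3·(-16) + (-4)·(-14) + 1·13 = 21; w1·w1 = 3·3 + (-4)·(-4) + 1·1 = 26
λ ≈ 21/26 = 0.8077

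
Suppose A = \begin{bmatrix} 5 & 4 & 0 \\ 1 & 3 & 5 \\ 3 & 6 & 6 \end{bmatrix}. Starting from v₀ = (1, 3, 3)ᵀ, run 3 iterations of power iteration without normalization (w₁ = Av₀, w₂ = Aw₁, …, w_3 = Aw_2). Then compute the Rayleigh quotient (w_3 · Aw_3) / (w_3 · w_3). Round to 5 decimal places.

w1 = Av₀ = (5·1 + 4·3 + 0·3; 1·1 + 3·3 + 5·3; 3·1 + 6·3 + 6·3) = (17, 25, 39)
w2 = Aw1 = (5·17 + 4·25 + 0·39; 1·17 + 3·25 + 5·39; 3·17 + 6·25 + 6·39) = (185, 287, 435)
w3 = Aw2 = (2073, 3221, 4887)
Aw3 = (23249, 36171, 54867)
w3·Aw3 = 2073·23249 + 3221·36171 + 4887·54867 = 432836997; w3·w3 = 2073·2073 + 3221·3221 + 4887·4887 = 38554939
λ ≈ 432836997/38554939 = 11.22650

11.22650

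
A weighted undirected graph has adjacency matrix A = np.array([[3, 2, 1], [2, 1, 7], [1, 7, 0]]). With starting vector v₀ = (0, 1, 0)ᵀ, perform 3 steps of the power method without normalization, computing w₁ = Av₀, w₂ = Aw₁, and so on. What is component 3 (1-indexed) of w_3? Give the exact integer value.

393

w1 = Av₀ = (3·0 + 2·1 + 1·0; 2·0 + 1·1 + 7·0; 1·0 + 7·1 + 0·0) = (2, 1, 7)
w2 = Aw1 = (3·2 + 2·1 + 1·7; 2·2 + 1·1 + 7·7; 1·2 + 7·1 + 0·7) = (15, 54, 9)
w3 = Aw2 = (162, 147, 393)
The requested component of w3 is 393.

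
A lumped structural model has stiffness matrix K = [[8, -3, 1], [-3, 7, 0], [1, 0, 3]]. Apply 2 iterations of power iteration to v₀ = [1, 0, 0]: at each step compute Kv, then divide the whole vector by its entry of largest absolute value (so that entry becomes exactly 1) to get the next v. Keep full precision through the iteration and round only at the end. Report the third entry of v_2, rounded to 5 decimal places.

Kv0 = (8.000000, -3.000000, 1.000000); divide by 8.000000 → v1 = (1.000000, -0.375000, 0.125000)
Kv1 = (9.250000, -5.625000, 1.375000); divide by 9.250000 → v2 = (1.000000, -0.608108, 0.148649)
Requested entry of v2: 11/74 = 0.14865

0.14865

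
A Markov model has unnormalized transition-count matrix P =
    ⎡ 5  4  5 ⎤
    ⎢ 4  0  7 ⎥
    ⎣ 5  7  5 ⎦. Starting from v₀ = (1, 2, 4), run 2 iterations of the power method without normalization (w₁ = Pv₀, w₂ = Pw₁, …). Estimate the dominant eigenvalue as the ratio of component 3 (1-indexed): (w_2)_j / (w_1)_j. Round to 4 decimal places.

w1 = Pv₀ = (33, 32, 39)
w2 = Pw1 = (488, 405, 584)
Ratio at component: 584 / 39 = 14.9744

λ ≈ 14.9744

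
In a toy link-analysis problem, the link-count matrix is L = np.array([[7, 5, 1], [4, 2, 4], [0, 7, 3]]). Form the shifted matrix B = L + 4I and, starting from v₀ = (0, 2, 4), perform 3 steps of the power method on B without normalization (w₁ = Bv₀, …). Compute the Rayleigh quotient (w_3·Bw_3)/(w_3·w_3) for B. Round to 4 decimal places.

B = L + 4I has rows (11, 5, 1); (4, 6, 4); (0, 7, 7)
w1 = Bv₀ = (14, 28, 42)
w2 = Bw1 = (336, 392, 490)
w3 = Bw2 = (6146, 5656, 6174)
Bw3 = (102060, 83216, 82810)
w3·Bw3 = 1609199396; w3·w3 = 107881928; μ ≈ 1609199396/107881928 = 14.9163

μ ≈ 14.9163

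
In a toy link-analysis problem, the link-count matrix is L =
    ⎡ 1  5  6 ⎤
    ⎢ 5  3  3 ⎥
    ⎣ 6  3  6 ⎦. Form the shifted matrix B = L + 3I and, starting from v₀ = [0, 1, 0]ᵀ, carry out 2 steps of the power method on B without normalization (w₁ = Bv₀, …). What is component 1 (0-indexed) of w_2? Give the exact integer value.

70

B = L + 3I has rows (4, 5, 6); (5, 6, 3); (6, 3, 9)
w1 = Bv₀ = (4·0 + 5·1 + 6·0; 5·0 + 6·1 + 3·0; 6·0 + 3·1 + 9·0) = (5, 6, 3)
w2 = Bw1 = (4·5 + 5·6 + 6·3; 5·5 + 6·6 + 3·3; 6·5 + 3·6 + 9·3) = (68, 70, 75)
Requested component of w2: 70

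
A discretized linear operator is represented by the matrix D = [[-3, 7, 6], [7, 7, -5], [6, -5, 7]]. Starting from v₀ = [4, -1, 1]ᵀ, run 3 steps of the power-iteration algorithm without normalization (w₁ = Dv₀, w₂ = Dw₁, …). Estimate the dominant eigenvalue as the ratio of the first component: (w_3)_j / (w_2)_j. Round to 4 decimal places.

-4.4959

w1 = Dv₀ = (-13, 16, 36)
w2 = Dw1 = (367, -159, 94)
w3 = Dw2 = (-1650, 986, 3655)
Ratio at component: -1650 / 367 = -4.4959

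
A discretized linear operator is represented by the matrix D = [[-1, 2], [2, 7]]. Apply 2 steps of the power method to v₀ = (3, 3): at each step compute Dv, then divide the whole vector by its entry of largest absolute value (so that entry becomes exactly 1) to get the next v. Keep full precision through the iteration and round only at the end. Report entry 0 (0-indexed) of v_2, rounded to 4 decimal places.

Dv0 = (3.00000, 27.00000); divide by 27.00000 → v1 = (0.11111, 1.00000)
Dv1 = (1.88889, 7.22222); divide by 7.22222 → v2 = (0.26154, 1.00000)
Requested entry of v2: 51/195 = 0.2615

0.2615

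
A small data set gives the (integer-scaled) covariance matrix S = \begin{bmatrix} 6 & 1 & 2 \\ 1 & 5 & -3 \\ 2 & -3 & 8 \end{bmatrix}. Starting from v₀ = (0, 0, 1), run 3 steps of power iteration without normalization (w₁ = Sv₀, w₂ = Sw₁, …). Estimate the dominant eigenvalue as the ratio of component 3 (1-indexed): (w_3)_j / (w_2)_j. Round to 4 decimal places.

w1 = Sv₀ = (2, -3, 8)
w2 = Sw1 = (25, -37, 77)
w3 = Sw2 = (267, -391, 777)
Ratio at component: 777 / 77 = 10.0909

λ ≈ 10.0909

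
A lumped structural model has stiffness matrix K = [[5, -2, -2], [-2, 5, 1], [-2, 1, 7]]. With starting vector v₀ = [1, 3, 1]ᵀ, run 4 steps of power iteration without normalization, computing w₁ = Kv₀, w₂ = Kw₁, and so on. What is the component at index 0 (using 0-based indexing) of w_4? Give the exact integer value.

w1 = Kv₀ = (5·1 + (-2)·3 + (-2)·1; (-2)·1 + 5·3 + 1·1; (-2)·1 + 1·3 + 7·1) = (-3, 14, 8)
w2 = Kw1 = (5·(-3) + (-2)·14 + (-2)·8; (-2)·(-3) + 5·14 + 1·8; (-2)·(-3) + 1·14 + 7·8) = (-59, 84, 76)
w3 = Kw2 = (-615, 614, 734)
w4 = Kw3 = (-5771, 5034, 6982)
The requested component of w4 is -5771.

-5771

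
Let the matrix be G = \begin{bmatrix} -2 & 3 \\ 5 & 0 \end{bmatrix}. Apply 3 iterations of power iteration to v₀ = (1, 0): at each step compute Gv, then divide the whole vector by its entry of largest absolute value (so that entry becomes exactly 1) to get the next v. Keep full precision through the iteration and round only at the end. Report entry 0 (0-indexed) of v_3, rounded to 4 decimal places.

Gv0 = (-2.00000, 5.00000); divide by 5.00000 → v1 = (-0.40000, 1.00000)
Gv1 = (3.80000, -2.00000); divide by 3.80000 → v2 = (1.00000, -0.52632)
Gv2 = (-3.57895, 5.00000); divide by 5.00000 → v3 = (-0.71579, 1.00000)
Requested entry of v3: -68/95 = -0.7158

-0.7158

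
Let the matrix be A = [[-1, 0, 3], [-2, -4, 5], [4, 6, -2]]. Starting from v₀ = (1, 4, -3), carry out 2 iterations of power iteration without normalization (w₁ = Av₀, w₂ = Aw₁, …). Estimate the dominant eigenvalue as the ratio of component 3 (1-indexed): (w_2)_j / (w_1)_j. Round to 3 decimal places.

w1 = Av₀ = (-10, -33, 34)
w2 = Aw1 = (112, 322, -306)
Ratio at component: -306 / 34 = -9.000

λ ≈ -9.000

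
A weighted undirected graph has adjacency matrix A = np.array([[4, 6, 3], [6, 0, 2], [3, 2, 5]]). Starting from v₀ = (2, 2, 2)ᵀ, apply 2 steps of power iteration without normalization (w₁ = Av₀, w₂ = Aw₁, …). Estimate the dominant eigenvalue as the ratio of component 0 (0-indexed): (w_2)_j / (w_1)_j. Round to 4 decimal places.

λ ≈ 10.0000

w1 = Av₀ = (4·2 + 6·2 + 3·2; 6·2 + 0·2 + 2·2; 3·2 + 2·2 + 5·2) = (26, 16, 20)
w2 = Aw1 = (4·26 + 6·16 + 3·20; 6·26 + 0·16 + 2·20; 3·26 + 2·16 + 5·20) = (260, 196, 210)
Ratio at component: 260 / 26 = 10.0000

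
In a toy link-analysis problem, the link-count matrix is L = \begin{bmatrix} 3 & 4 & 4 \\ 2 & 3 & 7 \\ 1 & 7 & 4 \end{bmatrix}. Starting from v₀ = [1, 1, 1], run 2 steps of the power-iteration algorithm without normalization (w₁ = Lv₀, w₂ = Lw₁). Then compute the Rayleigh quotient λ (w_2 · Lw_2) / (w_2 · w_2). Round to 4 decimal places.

11.8531

w1 = Lv₀ = (3·1 + 4·1 + 4·1; 2·1 + 3·1 + 7·1; 1·1 + 7·1 + 4·1) = (11, 12, 12)
w2 = Lw1 = (3·11 + 4·12 + 4·12; 2·11 + 3·12 + 7·12; 1·11 + 7·12 + 4·12) = (129, 142, 143)
Lw2 = (1527, 1685, 1695)
w2·Lw2 = 129·1527 + 142·1685 + 143·1695 = 678638; w2·w2 = 129·129 + 142·142 + 143·143 = 57254
λ ≈ 678638/57254 = 11.8531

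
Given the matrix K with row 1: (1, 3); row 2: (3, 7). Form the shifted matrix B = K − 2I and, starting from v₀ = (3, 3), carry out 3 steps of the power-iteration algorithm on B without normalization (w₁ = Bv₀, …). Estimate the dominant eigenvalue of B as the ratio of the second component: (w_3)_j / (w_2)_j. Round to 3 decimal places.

μ ≈ 6.435

B = K − 2I has rows (-1, 3); (3, 5)
w1 = Bv₀ = ((-1)·3 + 3·3; 3·3 + 5·3) = (6, 24)
w2 = Bw1 = ((-1)·6 + 3·24; 3·6 + 5·24) = (66, 138)
w3 = Bw2 = (348, 888)
Ratio: 888/138 = 6.435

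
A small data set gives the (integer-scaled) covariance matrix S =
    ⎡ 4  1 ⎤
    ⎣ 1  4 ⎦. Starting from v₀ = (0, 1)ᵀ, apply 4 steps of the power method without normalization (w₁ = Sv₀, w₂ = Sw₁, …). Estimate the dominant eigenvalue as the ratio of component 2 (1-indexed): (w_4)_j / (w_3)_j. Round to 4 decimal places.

w1 = Sv₀ = (4·0 + 1·1; 1·0 + 4·1) = (1, 4)
w2 = Sw1 = (4·1 + 1·4; 1·1 + 4·4) = (8, 17)
w3 = Sw2 = (49, 76)
w4 = Sw3 = (272, 353)
Ratio at component: 353 / 76 = 4.6447

4.6447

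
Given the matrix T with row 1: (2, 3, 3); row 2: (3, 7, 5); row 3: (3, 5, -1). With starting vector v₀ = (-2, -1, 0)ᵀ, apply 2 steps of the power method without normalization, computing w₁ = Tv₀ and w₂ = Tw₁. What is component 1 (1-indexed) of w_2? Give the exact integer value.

w1 = Tv₀ = (2·(-2) + 3·(-1) + 3·0; 3·(-2) + 7·(-1) + 5·0; 3·(-2) + 5·(-1) + (-1)·0) = (-7, -13, -11)
w2 = Tw1 = (2·(-7) + 3·(-13) + 3·(-11); 3·(-7) + 7·(-13) + 5·(-11); 3·(-7) + 5·(-13) + (-1)·(-11)) = (-86, -167, -75)
The requested component of w2 is -86.

-86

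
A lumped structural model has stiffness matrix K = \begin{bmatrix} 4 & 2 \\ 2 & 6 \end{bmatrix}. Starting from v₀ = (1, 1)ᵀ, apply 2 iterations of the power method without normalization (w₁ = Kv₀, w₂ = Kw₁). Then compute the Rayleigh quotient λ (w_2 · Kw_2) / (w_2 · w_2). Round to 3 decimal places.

λ ≈ 7.231

w1 = Kv₀ = (4·1 + 2·1; 2·1 + 6·1) = (6, 8)
w2 = Kw1 = (4·6 + 2·8; 2·6 + 6·8) = (40, 60)
Kw2 = (280, 440)
w2·Kw2 = 40·280 + 60·440 = 37600; w2·w2 = 40·40 + 60·60 = 5200
λ ≈ 37600/5200 = 7.231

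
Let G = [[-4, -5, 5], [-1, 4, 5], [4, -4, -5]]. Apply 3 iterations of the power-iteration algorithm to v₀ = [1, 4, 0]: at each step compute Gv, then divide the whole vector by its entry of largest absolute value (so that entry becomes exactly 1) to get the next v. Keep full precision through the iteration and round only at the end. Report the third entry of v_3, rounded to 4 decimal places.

Gv0 = (-24.00000, 15.00000, -12.00000); divide by -24.00000 → v1 = (1.00000, -0.62500, 0.50000)
Gv1 = (1.62500, -1.00000, 4.00000); divide by 4.00000 → v2 = (0.40625, -0.25000, 1.00000)
Gv2 = (4.62500, 3.59375, -2.37500); divide by 4.62500 → v3 = (1.00000, 0.77703, -0.51351)
Requested entry of v3: 228/-444 = -0.5135

-0.5135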